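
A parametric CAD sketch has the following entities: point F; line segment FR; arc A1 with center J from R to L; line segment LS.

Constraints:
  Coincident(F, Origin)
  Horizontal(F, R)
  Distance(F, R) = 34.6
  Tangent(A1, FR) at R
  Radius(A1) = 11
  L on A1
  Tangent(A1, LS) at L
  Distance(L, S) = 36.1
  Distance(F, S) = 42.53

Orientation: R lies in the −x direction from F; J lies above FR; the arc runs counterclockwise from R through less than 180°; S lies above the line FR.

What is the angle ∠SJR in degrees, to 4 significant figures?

142.4°

Checks: |JL| = 11.00 ✓; ∠(JL, LS) = 90.00° ✓; |LS| = 36.10 ✓; |FS| = 42.53 ✓.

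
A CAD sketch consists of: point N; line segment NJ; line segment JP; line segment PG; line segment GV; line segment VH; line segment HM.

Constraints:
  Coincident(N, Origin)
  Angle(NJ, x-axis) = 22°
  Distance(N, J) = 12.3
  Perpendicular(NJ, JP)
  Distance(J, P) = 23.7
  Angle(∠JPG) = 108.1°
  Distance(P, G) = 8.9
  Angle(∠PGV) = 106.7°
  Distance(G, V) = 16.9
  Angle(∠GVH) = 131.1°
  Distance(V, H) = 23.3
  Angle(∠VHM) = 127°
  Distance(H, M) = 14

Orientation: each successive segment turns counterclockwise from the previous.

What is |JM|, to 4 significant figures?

15.47

N is at the origin; NJ runs at 22.0° with length 12.3, so J = (11.40, 4.608). The perpendicularity gives JP at right angles to NJ, so JP runs at 112.0°; with |JP| = 23.7, P = (2.526, 26.58). ∠JPG = 108.1° gives PG at -176.1° from the x-axis; with |PG| = 8.9, G = (-6.353, 25.98). ∠PGV = 106.7° gives GV at -102.8° from the x-axis; with |GV| = 16.9, V = (-10.10, 9.497). ∠GVH = 131.1° gives VH at -53.90° from the x-axis; with |VH| = 23.3, H = (3.631, -9.330). ∠VHM = 127.0° gives HM at -0.9000° from the x-axis; with |HM| = 14.0, M = (17.63, -9.550). Then |JM| = |M − J| = 15.47.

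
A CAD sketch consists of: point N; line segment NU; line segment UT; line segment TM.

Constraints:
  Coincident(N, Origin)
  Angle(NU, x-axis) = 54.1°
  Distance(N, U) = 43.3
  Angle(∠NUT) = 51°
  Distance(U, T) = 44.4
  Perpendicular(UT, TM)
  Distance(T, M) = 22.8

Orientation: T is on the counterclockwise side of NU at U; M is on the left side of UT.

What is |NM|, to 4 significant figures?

20.29

N is at the origin; NU runs at 54.1° with length 43.3, so U = 43.3·(cos 54.1°, sin 54.1°) = (25.39, 35.07). ∠NUT = 51.0°, so UT runs at 54.1° + (180° − 51.0°) = 183.1° from the x-axis; with |UT| = 44.4, T = U + 44.4·(cos 183.1°, sin 183.1°) = (-18.95, 32.67). UT ⟂ TM; with |TM| = 22.8 on the left of UT, M = T + 22.8·(0.05408, -0.9985) = (-17.71, 9.907). Then |NM| = |M − N| = 20.29.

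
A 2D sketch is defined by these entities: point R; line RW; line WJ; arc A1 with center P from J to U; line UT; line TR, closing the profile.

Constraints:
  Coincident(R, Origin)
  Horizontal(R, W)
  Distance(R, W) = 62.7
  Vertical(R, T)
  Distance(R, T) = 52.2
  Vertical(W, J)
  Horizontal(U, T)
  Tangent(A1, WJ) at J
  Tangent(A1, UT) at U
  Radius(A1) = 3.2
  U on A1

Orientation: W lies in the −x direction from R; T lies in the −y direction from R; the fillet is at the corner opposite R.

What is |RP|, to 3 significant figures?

77.1

R and T share the same x with |RT| = 52.2 and T on the −y side, so T = (0.00, -52.2). The virtual corner opposite R is at (-62.7, -52.2). The tangent condition forces PJ to be normal to WJ and the tangent condition forces PU to be normal to UT, with radius 3.2, so the center P sits 3.2 in from both sides at P = (-59.5, -49.0). Then |RP| = |P − R| = 77.1.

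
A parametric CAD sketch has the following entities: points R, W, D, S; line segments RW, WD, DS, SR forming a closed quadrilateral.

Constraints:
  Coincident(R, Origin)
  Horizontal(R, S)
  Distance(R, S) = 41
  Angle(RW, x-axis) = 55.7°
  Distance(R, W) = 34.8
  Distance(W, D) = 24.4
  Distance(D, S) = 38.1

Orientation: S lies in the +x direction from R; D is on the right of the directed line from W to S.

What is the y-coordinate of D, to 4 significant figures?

9.837

R is at the origin; RS is horizontal with |RS| = 41.0 and S in +x, so S = (41.0, 0). RW runs at 55.7° with |RW| = 34.8, so W = (19.61, 28.75). D is determined by |WD| = 24.4 and |DS| = 38.1 together: it lies at the intersection of circle(W, 24.4) and circle(S, 38.1). With |WS| = 35.83, the foot of the radical line on WS is 5.968 from W and the perpendicular offset is √(24.4² − 5.968²) = 23.66. Taking the right-of-WS solution: D = (4.192, 9.837).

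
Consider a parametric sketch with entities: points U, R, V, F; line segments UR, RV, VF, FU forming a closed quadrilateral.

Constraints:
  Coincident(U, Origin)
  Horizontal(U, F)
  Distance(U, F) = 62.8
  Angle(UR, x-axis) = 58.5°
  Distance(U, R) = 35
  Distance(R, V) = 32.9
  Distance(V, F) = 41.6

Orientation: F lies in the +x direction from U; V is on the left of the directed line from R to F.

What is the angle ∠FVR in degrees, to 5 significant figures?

91.234°

Checks: |RV| = 32.90 ✓; |VF| = 41.60 ✓.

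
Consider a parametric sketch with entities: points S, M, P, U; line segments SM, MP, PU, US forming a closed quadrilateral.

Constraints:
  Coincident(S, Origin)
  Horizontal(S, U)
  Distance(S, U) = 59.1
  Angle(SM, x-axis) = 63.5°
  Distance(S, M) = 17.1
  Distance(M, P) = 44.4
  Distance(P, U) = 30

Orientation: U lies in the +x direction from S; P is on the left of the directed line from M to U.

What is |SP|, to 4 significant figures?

57.59

S is at the origin; SU is horizontal with |SU| = 59.1 and U in +x, so U = (59.1, 0). SM runs at 63.5° with |SM| = 17.1, so M = (7.630, 15.30). P is determined by |MP| = 44.4 and |PU| = 30.0 together: it lies at the intersection of circle(M, 44.4) and circle(U, 30.0). With |MU| = 53.70, the foot of the radical line on MU is 36.82 from M and the perpendicular offset is √(44.4² − 36.82²) = 24.81. Taking the left-of-MU solution: P = (50.00, 28.59).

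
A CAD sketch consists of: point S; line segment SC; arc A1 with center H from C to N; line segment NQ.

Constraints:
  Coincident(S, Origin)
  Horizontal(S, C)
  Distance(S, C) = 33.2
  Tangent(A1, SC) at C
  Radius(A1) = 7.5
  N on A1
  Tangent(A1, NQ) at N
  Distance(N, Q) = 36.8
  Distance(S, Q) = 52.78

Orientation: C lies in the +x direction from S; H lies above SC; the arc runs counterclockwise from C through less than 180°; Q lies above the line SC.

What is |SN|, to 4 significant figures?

41.50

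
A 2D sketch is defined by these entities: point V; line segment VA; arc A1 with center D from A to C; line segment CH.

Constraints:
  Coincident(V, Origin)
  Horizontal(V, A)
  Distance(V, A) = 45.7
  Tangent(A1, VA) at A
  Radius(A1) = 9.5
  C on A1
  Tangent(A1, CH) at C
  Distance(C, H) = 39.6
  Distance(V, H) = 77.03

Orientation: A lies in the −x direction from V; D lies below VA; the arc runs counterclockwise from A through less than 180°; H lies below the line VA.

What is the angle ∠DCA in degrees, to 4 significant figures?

49.12°

Checks: V = (0.00, 0.00) ✓; V.y = 0.00, A.y = 0.00 ✓; |DC| = 9.500 ✓; ∠(DC, CH) = 90.00° ✓; |CH| = 39.60 ✓; |VH| = 77.03 ✓.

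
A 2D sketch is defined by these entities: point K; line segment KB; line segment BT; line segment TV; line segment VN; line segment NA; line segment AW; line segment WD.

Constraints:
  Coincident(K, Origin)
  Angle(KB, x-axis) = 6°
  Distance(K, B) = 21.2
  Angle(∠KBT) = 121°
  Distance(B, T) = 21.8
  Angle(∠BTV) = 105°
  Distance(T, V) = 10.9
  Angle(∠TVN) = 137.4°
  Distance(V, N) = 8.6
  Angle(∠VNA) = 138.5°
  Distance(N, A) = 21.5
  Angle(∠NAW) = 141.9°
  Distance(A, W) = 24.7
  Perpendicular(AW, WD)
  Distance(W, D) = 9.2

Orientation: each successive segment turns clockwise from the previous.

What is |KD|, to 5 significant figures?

12.640

K is at the origin; KB runs at 6.0° with length 21.2, so B = (21.084, 2.2160). ∠KBT = 121.0° gives BT at -53.000° from the x-axis; with |BT| = 21.8, T = (34.203, -15.194). ∠BTV = 105.0° gives TV at -128.00° from the x-axis; with |TV| = 10.9, V = (27.493, -23.784). ∠TVN = 137.4° gives VN at -170.60° from the x-axis; with |VN| = 8.6, N = (19.008, -25.188). ∠VNA = 138.5° gives NA at 147.90° from the x-axis; with |NA| = 21.5, A = (0.79508, -13.763). ∠NAW = 141.9° gives AW at 109.80° from the x-axis; with |AW| = 24.7, W = (-7.5717, 9.4767). AW is perpendicular to WD, so WD runs at 19.800°; with |WD| = 9.2, D = (1.0844, 12.593). Then |KD| = |D − K| = 12.640.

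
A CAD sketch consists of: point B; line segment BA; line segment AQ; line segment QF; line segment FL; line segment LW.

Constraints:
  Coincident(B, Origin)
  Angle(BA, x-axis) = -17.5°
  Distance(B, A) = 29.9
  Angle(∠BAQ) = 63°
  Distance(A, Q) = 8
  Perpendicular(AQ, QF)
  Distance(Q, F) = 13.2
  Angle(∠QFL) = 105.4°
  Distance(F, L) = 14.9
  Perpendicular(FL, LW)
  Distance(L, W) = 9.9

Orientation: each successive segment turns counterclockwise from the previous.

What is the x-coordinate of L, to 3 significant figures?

12.6

B is at the origin; BA runs at -17.5° with length 29.9, so A = (28.5, -8.99). ∠BAQ = 63.0° gives AQ at 99.5° from the x-axis; with |AQ| = 8.0, Q = (27.2, -1.10). AQ ⟂ QF, so QF runs at -170°; with |QF| = 13.2, F = (14.2, -3.28). ∠QFL = 105.4° gives FL at -95.9° from the x-axis; with |FL| = 14.9, L = (12.6, -18.1). So L.x = 12.6.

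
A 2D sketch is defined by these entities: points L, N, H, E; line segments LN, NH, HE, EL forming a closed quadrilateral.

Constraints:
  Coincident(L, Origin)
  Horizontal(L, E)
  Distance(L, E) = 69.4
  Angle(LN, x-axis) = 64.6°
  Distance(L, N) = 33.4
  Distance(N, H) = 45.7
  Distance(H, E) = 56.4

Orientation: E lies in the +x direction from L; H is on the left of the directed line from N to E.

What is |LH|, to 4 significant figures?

75.90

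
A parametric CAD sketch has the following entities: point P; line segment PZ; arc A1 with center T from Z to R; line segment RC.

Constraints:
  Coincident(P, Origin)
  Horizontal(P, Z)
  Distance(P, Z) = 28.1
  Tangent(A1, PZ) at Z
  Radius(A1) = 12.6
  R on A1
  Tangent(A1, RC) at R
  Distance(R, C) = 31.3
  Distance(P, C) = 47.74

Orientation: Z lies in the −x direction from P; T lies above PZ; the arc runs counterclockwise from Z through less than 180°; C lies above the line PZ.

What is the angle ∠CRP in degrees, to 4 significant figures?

133.6°

P is at the origin; P and Z share the same y with |PZ| = 28.1 and Z on the −x side, so Z = (-28.10, 0.000). Tangency of A1 to PZ means the radius TZ is perpendicular to PZ, so T = Z + (0, 12.6) = (-28.10, 12.60). Since TR ⟂ RC (tangency), |TC| = √(12.6² + 31.3²) = 33.74 regardless of where R sits on A1. So C lies on both circle(P, 47.74) and circle(T, 33.74); the above-PZ intersection is C = (-17.20, 44.53). R is the foot of the tangent from C: R = (-15.52, 13.28).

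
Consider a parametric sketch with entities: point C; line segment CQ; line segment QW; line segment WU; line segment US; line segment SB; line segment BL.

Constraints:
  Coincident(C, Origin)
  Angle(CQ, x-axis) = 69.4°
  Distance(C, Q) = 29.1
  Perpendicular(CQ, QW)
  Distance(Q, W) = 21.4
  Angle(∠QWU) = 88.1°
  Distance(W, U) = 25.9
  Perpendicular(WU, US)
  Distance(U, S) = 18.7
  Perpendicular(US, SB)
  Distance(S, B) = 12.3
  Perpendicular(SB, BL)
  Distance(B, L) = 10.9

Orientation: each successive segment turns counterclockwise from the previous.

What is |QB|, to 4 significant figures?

13.17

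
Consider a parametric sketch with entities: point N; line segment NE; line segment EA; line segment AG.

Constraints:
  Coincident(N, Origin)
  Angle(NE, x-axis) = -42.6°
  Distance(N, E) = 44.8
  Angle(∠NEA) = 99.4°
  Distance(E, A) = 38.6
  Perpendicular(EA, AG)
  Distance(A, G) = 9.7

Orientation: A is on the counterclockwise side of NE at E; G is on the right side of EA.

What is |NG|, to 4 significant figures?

70.81

∠NEA = 99.4°, so EA runs at -42.6° + (180° − 99.4°) = 38.00° from the x-axis; with |EA| = 38.6, A = E + 38.6·(cos 38.00°, sin 38.00°) = (63.39, -6.560). EA is perpendicular to AG; with |AG| = 9.7 on the right of EA, G = A + 9.7·(0.6157, -0.7880) = (69.37, -14.20). Then |NG| = |G − N| = 70.81.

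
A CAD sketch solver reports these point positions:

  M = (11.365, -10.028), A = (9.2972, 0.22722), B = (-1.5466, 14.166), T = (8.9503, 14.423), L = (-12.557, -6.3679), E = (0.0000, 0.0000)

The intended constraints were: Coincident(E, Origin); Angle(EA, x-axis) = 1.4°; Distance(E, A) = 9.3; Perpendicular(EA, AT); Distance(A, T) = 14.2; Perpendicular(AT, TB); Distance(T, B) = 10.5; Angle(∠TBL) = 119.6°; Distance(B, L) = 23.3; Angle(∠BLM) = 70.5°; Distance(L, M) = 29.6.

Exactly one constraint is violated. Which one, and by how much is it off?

Distance(L, M) = 29.6 — off by 5.40.

E = (0.00, 0.00) ✓; EA at 1.400° ✓; |EA| = 9.300 ✓; ∠(EA, AT) = 90.00° ✓; |AT| = 14.20 ✓; ∠(AT, TB) = 90.00° ✓; |TB| = 10.50 ✓; ∠TBL = 119.6° ✓; |BL| = 23.30 ✓; ∠BLM = 70.50° ✓; |LM| = 24.20 ✗.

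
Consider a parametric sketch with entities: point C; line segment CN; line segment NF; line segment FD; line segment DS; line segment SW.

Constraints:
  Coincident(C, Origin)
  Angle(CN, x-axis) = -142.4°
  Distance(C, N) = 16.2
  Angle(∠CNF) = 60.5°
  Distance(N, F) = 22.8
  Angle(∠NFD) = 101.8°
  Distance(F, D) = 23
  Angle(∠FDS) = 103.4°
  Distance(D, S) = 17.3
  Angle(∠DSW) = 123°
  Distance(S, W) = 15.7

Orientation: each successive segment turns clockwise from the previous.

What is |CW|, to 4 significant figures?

12.09

C is at the origin; CN runs at -142.4° with length 16.2, so N = (-12.84, -9.884). ∠CNF = 60.5° gives NF at 98.10° from the x-axis; with |NF| = 22.8, F = (-16.05, 12.69). ∠NFD = 101.8° gives FD at 19.90° from the x-axis; with |FD| = 23.0, D = (5.579, 20.52). ∠FDS = 103.4° gives DS at -56.70° from the x-axis; with |DS| = 17.3, S = (15.08, 6.057). ∠DSW = 123.0° gives SW at -113.7° from the x-axis; with |SW| = 15.7, W = (8.767, -8.318). Then |CW| = |W − C| = 12.09.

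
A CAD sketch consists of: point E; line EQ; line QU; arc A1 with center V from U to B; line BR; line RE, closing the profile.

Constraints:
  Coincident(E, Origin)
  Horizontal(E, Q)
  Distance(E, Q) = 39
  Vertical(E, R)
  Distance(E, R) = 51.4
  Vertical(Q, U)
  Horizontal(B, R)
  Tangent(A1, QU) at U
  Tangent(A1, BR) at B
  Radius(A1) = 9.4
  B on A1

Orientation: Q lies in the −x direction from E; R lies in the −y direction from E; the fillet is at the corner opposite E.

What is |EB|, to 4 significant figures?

59.31

E is at the origin; EQ is horizontal with |EQ| = 39.0 and Q on the −x side, so Q = (-39.00, 0.000). E and R share the same x with |ER| = 51.4 and R on the −y side, so R = (0.000, -51.40). The virtual corner opposite E is at (-39.00, -51.40). Since A1 is tangent to QU there, VU ⟂ QU and tangency of A1 to BR means the radius VB is perpendicular to BR, with radius 9.4, so the center V sits 9.4 in from both sides at V = (-29.60, -42.00). That places the tangent points at U = (-39.00, -42.00) on QU and B = (-29.60, -51.40) on BR. Then |EB| = |B − E| = 59.31.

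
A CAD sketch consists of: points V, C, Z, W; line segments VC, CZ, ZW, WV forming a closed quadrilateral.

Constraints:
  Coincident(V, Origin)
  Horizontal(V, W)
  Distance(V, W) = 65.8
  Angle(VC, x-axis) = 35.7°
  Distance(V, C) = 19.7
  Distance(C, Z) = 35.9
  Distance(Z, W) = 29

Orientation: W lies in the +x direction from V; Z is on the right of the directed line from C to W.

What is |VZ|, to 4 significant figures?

43.23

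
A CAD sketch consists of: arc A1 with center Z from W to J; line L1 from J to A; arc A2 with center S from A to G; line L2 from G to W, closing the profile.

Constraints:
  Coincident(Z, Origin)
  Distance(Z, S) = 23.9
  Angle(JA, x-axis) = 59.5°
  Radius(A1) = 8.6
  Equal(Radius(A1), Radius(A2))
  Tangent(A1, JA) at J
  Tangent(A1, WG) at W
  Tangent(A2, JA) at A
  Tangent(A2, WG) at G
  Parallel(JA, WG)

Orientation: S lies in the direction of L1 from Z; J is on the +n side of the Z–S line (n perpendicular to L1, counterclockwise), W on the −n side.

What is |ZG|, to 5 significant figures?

25.400

The slot axis is L1's direction at 59.5°, so u = (cos 59.5°, sin 59.5°) = (0.50754, 0.86163) and n = (−sin 59.5°, cos 59.5°) = (-0.86163, 0.50754). Z is at the origin and S lies 23.9 along u from Z, so S = 23.9·u = (12.130, 20.593). Tangency of A1 to both parallel lines with radius 8.6 puts J and W at Z ± 8.6·n: J = (-7.4100, 4.3648), W = (7.4100, -4.3648). Equal radii place A and G the same way about S: A = S + 8.6·n = (4.7202, 24.958), G = S − 8.6·n = (19.540, 16.228). Then |ZG| = |G − Z| = 25.400.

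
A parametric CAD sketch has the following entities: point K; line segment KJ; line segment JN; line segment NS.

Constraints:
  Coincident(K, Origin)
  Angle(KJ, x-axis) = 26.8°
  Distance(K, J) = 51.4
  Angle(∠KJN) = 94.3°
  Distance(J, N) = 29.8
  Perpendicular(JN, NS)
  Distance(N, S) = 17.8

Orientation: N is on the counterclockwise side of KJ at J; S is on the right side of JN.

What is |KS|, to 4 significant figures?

76.82

∠KJN = 94.3°, so JN runs at 26.8° + (180° − 94.3°) = 112.5° from the x-axis; with |JN| = 29.8, N = J + 29.8·(cos 112.5°, sin 112.5°) = (34.47, 50.71). JN ⟂ NS; with |NS| = 17.8 on the right of JN, S = N + 17.8·(0.9239, 0.3827) = (50.92, 57.52). Then |KS| = |S − K| = 76.82.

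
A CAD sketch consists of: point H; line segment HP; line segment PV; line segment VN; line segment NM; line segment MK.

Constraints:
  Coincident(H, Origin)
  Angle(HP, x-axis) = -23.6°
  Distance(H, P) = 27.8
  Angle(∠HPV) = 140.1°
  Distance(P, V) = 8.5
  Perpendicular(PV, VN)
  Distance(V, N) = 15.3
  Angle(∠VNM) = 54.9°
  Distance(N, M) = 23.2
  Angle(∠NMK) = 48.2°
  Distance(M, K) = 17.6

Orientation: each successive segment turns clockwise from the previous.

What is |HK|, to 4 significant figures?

34.32

H is at the origin; HP runs at -23.6° with length 27.8, so P = (25.47, -11.13). ∠HPV = 140.1° gives PV at -63.50° from the x-axis; with |PV| = 8.5, V = (29.27, -18.74). The perpendicularity gives VN at right angles to PV, so VN runs at -153.5°; with |VN| = 15.3, N = (15.58, -25.56). ∠VNM = 54.9° gives NM at 81.40° from the x-axis; with |NM| = 23.2, M = (19.04, -2.624). ∠NMK = 48.2° gives MK at -50.40° from the x-axis; with |MK| = 17.6, K = (30.26, -16.19). Then |HK| = |K − H| = 34.32.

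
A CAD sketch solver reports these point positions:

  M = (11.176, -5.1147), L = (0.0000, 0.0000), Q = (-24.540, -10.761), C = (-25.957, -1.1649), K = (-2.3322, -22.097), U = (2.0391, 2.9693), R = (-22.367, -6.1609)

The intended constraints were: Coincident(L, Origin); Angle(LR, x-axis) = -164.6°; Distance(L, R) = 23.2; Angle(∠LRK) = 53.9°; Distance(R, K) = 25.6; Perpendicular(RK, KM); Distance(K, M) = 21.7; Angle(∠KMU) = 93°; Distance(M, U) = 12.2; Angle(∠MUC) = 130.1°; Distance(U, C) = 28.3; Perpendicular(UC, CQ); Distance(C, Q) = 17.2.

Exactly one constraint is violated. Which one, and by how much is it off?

Distance(C, Q) = 17.2 — off by 7.50.

L = (0.00, 0.00) ✓; LR at -164.6° ✓; |LR| = 23.20 ✓; ∠LRK = 53.90° ✓; |RK| = 25.60 ✓; ∠(RK, KM) = 90.00° ✓; |KM| = 21.70 ✓; ∠KMU = 93.00° ✓; |MU| = 12.20 ✓; ∠MUC = 130.1° ✓; |UC| = 28.30 ✓; ∠(UC, CQ) = 90.00° ✓; |CQ| = 9.700 ✗.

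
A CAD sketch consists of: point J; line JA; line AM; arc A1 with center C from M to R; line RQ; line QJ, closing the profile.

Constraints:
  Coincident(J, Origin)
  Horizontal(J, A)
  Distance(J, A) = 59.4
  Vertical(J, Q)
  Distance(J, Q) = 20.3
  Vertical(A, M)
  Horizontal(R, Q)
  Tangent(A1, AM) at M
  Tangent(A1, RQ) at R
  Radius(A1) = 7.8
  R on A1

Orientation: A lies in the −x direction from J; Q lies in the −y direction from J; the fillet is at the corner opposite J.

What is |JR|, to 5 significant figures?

55.450

The virtual corner opposite J is at (-59.400, -20.300). Since A1 is tangent to AM there, CM ⟂ AM and the tangent condition forces CR to be normal to RQ, with radius 7.8, so the center C sits 7.8 in from both sides at C = (-51.600, -12.500). That places the tangent points at M = (-59.400, -12.500) on AM and R = (-51.600, -20.300) on RQ. Then |JR| = |R − J| = 55.450.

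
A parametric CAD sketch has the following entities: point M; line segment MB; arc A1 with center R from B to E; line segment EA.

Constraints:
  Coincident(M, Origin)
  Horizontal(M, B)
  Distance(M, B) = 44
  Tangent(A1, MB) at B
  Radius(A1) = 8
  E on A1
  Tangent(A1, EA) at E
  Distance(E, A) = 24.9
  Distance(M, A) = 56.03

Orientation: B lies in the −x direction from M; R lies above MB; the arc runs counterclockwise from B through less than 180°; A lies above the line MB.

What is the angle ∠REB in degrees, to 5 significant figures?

35.634°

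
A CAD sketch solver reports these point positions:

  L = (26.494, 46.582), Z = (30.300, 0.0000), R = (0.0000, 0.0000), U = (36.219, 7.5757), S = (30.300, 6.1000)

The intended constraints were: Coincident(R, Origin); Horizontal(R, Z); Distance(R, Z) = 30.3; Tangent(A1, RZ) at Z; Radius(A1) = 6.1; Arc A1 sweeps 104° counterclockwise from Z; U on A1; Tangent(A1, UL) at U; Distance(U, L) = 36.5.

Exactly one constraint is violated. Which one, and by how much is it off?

Distance(U, L) = 36.5 — off by 3.70.

R = (0.00, 0.00) ✓; R.y = 0.00, Z.y = 0.00 ✓; |RZ| = 30.30 ✓; ∠(SZ, ZR) = 90.00° ✓; |SZ| = 6.100 ✓; bearing(S→U) − bearing(S→Z) = 104.0° ✓; |SU| = 6.100 ✓; ∠(SU, UL) = 90.00° ✓; |UL| = 40.20 ✗.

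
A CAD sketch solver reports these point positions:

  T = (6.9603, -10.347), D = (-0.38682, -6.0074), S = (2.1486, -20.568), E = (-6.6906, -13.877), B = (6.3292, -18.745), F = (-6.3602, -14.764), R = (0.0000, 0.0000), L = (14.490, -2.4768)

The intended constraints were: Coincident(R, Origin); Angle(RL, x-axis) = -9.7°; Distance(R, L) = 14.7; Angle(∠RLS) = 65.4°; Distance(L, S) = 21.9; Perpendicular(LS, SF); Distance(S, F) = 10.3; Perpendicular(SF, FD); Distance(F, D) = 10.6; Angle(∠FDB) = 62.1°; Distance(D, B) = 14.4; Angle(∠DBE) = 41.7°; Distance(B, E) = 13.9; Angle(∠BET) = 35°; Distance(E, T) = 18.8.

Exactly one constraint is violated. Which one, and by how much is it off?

Distance(E, T) = 18.8 — off by 4.70.

R = (0.00, 0.00) ✓; RL at -9.700° ✓; |RL| = 14.70 ✓; ∠RLS = 65.40° ✓; |LS| = 21.90 ✓; ∠(LS, SF) = 90.00° ✓; |SF| = 10.30 ✓; ∠(SF, FD) = 90.00° ✓; |FD| = 10.60 ✓; ∠FDB = 62.10° ✓; |DB| = 14.40 ✓; ∠DBE = 41.70° ✓; |BE| = 13.90 ✓; ∠BET = 35.00° ✓; |ET| = 14.10 ✗.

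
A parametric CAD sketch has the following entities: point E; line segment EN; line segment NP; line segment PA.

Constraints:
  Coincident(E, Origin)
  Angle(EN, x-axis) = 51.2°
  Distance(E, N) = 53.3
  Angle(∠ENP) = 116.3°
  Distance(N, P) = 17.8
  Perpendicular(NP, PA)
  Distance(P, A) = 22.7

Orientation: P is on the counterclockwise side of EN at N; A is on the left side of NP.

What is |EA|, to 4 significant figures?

48.42

∠ENP = 116.3°, so NP runs at 51.2° + (180° − 116.3°) = 114.9° from the x-axis; with |NP| = 17.8, P = N + 17.8·(cos 114.9°, sin 114.9°) = (25.90, 57.68). NP is perpendicular to PA; with |PA| = 22.7 on the left of NP, A = P + 22.7·(-0.9070, -0.4210) = (5.314, 48.13). Then |EA| = |A − E| = 48.42.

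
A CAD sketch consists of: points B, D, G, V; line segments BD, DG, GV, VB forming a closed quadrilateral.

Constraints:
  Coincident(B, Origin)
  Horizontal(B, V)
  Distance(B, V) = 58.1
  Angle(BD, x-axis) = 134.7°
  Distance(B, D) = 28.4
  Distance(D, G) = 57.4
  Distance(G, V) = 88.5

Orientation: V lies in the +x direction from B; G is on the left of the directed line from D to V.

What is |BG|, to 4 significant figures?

71.68

Checks: |DG| = 57.40 ✓; |GV| = 88.50 ✓.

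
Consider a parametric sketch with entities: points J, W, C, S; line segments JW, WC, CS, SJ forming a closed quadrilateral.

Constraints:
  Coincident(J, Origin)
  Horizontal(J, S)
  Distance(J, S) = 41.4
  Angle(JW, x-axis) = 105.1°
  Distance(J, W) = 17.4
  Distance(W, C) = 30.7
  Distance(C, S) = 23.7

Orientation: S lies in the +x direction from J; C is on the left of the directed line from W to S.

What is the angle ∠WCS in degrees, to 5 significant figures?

127.60°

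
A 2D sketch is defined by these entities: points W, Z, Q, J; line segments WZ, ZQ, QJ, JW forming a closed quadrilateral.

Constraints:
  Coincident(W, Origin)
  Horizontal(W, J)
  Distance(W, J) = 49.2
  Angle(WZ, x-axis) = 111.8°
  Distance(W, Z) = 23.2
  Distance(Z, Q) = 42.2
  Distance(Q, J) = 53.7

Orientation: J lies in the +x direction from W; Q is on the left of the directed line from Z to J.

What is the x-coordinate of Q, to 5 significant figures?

24.509

Checks: |ZQ| = 42.20 ✓; |QJ| = 53.70 ✓.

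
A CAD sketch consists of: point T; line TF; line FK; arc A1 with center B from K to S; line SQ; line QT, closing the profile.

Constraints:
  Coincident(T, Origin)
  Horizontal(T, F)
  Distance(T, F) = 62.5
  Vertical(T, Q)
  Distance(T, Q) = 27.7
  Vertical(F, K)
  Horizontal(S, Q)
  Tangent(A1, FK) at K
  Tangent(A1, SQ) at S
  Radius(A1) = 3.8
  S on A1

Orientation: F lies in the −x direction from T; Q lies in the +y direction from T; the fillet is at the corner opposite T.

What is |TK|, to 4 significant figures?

66.91

T is at the origin; T and F share the same y with |TF| = 62.5 and F on the −x side, so F = (-62.50, 0.000). T and Q share the same x with |TQ| = 27.7 and Q on the +y side, so Q = (0.000, 27.70). The virtual corner opposite T is at (-62.50, 27.70). The tangent condition forces BK to be normal to FK and tangency of A1 to SQ means the radius BS is perpendicular to SQ, with radius 3.8, so the center B sits 3.8 in from both sides at B = (-58.70, 23.90). That places the tangent points at K = (-62.50, 23.90) on FK and S = (-58.70, 27.70) on SQ. Then |TK| = |K − T| = 66.91.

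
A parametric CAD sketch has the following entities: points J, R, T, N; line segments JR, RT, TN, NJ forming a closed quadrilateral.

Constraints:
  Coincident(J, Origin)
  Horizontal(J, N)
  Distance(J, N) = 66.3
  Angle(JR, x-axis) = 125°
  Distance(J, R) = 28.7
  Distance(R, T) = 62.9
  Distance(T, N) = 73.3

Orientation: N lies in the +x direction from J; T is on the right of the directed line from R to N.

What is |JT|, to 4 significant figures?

36.51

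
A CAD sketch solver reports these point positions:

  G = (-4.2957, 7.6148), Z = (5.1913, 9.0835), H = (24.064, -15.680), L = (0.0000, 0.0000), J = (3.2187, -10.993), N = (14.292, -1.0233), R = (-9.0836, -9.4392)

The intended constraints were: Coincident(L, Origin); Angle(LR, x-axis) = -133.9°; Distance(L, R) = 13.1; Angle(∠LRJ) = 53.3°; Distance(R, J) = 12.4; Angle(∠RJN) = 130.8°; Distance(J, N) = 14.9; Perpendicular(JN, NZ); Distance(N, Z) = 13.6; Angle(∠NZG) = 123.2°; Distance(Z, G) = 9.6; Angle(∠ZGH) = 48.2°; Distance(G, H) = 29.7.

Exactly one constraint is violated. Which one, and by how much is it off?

Distance(G, H) = 29.7 — off by 7.00.

L = (0.00, 0.00) ✓; LR at -133.9° ✓; |LR| = 13.10 ✓; ∠LRJ = 53.30° ✓; |RJ| = 12.40 ✓; ∠RJN = 130.8° ✓; |JN| = 14.90 ✓; ∠(JN, NZ) = 90.00° ✓; |NZ| = 13.60 ✓; ∠NZG = 123.2° ✓; |ZG| = 9.600 ✓; ∠ZGH = 48.20° ✓; |GH| = 36.70 ✗.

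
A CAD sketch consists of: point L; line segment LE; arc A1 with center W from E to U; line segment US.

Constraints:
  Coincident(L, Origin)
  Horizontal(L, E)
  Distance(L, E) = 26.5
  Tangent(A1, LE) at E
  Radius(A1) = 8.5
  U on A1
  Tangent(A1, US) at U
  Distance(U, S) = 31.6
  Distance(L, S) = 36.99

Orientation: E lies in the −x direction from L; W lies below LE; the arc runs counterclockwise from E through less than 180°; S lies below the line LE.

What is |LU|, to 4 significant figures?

35.43

L is at the origin; L and E share the same y with |LE| = 26.5 and E on the −x side, so E = (-26.50, 0.000). A1 meets LE tangentially, so WE is at right angles to LE, so W = E + (0, -8.5) = (-26.50, -8.500). Since WU ⟂ US (tangency), |WS| = √(8.5² + 31.6²) = 32.72 regardless of where U sits on A1. So S lies on both circle(L, 36.99) and circle(W, 32.72); the below-LE intersection is S = (-8.693, -35.95). U is the foot of the tangent from S: U = (-32.19, -14.82).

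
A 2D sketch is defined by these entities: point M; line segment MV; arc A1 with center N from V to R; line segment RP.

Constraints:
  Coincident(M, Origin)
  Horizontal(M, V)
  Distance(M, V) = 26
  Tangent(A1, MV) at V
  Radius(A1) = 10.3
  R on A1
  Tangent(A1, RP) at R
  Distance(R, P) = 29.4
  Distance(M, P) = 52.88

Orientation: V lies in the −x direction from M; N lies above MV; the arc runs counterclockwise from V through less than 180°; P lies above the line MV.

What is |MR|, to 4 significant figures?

23.81

Checks: |NV| = 10.30 ✓; |NR| = 10.30 ✓; ∠(NR, RP) = 90.00° ✓; |RP| = 29.40 ✓; |MP| = 52.88 ✓.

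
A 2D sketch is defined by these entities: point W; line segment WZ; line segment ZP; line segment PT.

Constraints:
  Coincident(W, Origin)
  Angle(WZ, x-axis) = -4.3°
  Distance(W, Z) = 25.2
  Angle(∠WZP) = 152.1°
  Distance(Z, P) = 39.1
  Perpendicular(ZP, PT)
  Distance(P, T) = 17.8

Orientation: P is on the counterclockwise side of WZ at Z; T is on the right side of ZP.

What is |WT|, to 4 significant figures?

68.13

W is at the origin; WZ runs at -4.3° with length 25.2, so Z = 25.2·(cos -4.3°, sin -4.3°) = (25.13, -1.889). ∠WZP = 152.1°, so ZP runs at -4.3° + (180° − 152.1°) = 23.60° from the x-axis; with |ZP| = 39.1, P = Z + 39.1·(cos 23.60°, sin 23.60°) = (60.96, 13.76). ZP is perpendicular to PT; with |PT| = 17.8 on the right of ZP, T = P + 17.8·(0.4003, -0.9164) = (68.09, -2.547). Then |WT| = |T − W| = 68.13.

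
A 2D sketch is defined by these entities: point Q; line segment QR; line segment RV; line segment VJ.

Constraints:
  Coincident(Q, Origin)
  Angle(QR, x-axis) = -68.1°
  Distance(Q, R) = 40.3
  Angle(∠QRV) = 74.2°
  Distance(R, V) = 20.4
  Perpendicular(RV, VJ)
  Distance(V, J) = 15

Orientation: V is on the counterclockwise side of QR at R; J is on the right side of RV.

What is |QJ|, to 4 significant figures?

54.60

∠QRV = 74.2°, so RV runs at -68.1° + (180° − 74.2°) = 37.70° from the x-axis; with |RV| = 20.4, V = R + 20.4·(cos 37.70°, sin 37.70°) = (31.17, -24.92). RV is perpendicular to VJ; with |VJ| = 15.0 on the right of RV, J = V + 15.0·(0.6115, -0.7912) = (40.35, -36.79). Then |QJ| = |J − Q| = 54.60.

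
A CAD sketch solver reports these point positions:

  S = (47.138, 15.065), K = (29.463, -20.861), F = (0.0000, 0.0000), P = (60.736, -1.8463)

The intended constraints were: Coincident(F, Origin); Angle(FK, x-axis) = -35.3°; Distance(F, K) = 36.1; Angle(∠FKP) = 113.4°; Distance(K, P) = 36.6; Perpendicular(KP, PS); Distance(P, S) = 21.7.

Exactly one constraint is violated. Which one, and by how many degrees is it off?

Perpendicular(KP, PS) — off by 7.50°.

F = (0.00, 0.00) ✓; FK at -35.30° ✓; |FK| = 36.10 ✓; ∠FKP = 113.4° ✓; |KP| = 36.60 ✓; ∠(KP, PS) = 97.50° ✗; |PS| = 21.70 ✓.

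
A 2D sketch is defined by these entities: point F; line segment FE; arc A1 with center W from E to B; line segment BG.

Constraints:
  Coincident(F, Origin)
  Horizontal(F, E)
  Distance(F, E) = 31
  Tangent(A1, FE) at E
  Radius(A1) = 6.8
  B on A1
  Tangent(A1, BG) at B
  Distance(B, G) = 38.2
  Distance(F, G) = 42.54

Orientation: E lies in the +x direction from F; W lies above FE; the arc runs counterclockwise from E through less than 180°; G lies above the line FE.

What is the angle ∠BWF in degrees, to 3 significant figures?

153°

Checks: |WB| = 6.800 ✓; ∠(WB, BG) = 90.00° ✓; |BG| = 38.20 ✓; |FG| = 42.54 ✓.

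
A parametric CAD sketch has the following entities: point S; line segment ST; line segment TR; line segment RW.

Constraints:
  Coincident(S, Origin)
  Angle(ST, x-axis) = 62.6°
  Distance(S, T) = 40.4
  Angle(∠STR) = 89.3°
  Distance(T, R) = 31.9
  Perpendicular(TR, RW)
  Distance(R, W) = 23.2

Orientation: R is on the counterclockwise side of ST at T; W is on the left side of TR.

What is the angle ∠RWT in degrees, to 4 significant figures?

53.97°

∠STR = 89.3°, so TR runs at 62.6° + (180° − 89.3°) = 153.3° from the x-axis; with |TR| = 31.9, R = T + 31.9·(cos 153.3°, sin 153.3°) = (-9.906, 50.20). TR is perpendicular to RW; with |RW| = 23.2 on the left of TR, W = R + 23.2·(-0.4493, -0.8934) = (-20.33, 29.47). Then cos ∠RWT = WR·WT / (|WR||WT|), giving 53.97°.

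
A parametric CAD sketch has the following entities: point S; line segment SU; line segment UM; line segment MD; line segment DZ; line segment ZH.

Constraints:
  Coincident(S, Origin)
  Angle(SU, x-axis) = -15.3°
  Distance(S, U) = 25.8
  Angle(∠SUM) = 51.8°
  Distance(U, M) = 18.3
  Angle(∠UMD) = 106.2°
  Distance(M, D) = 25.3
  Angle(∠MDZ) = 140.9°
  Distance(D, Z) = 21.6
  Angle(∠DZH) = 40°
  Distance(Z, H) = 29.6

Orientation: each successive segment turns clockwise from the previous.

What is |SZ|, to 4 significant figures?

23.94

S is at the origin; SU runs at -15.3° with length 25.8, so U = (24.89, -6.808). ∠SUM = 51.8° gives UM at -143.5° from the x-axis; with |UM| = 18.3, M = (10.18, -17.69). ∠UMD = 106.2° gives MD at 142.7° from the x-axis; with |MD| = 25.3, D = (-9.950, -2.362). ∠MDZ = 140.9° gives DZ at 103.6° from the x-axis; with |DZ| = 21.6, Z = (-15.03, 18.63). Then |SZ| = |Z − S| = 23.94.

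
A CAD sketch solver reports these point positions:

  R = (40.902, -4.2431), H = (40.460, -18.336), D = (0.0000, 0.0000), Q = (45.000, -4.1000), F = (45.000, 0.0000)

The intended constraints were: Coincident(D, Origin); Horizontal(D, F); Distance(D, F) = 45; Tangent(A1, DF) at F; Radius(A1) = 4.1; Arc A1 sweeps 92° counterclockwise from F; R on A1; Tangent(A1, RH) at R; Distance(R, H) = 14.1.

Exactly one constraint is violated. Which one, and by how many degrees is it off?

Tangent(A1, RH) at R — off by 3.80°.

D = (0.00, 0.00) ✓; D.y = 0.00, F.y = 0.00 ✓; |DF| = 45.00 ✓; ∠(QF, FD) = 90.00° ✓; |QF| = 4.100 ✓; bearing(Q→R) − bearing(Q→F) = 92.00° ✓; |QR| = 4.100 ✓; ∠(QR, RH) = 93.80° ✗; |RH| = 14.10 ✓.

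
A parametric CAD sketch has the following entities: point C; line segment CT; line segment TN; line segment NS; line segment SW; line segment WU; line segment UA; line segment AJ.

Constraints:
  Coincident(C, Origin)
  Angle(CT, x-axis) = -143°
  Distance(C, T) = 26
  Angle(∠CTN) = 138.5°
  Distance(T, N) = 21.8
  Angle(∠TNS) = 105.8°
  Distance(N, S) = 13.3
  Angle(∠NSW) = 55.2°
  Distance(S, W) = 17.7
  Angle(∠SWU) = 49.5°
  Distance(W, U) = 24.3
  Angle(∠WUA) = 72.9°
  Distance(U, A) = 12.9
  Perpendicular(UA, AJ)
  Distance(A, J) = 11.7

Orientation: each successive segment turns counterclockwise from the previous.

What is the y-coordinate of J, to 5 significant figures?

-38.438

C is at the origin; CT runs at -143.0° with length 26.0, so T = (-20.765, -15.647). ∠CTN = 138.5° gives TN at -101.50° from the x-axis; with |TN| = 21.8, N = (-25.111, -37.010). ∠TNS = 105.8° gives NS at -27.300° from the x-axis; with |NS| = 13.3, S = (-13.292, -43.110). ∠NSW = 55.2° gives SW at 97.500° from the x-axis; with |SW| = 17.7, W = (-15.602, -25.561). ∠SWU = 49.5° gives WU at -132.00° from the x-axis; with |WU| = 24.3, U = (-31.862, -43.619). ∠WUA = 72.9° gives UA at -24.900° from the x-axis; with |UA| = 12.9, A = (-20.161, -49.051). UA ⟂ AJ, so AJ runs at 65.100°; with |AJ| = 11.7, J = (-15.235, -38.438). So J.y = -38.438.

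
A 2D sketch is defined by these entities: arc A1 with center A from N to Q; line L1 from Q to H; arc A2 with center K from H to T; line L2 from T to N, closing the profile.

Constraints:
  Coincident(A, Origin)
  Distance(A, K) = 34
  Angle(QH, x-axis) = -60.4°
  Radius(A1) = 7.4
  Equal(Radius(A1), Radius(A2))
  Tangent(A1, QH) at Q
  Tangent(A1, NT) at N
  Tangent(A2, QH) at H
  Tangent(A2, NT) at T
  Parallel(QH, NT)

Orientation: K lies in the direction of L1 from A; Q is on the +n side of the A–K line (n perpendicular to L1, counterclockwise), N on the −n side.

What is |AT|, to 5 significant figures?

34.796

The slot axis is L1's direction at -60.4°, so u = (cos -60.4°, sin -60.4°) = (0.49394, -0.86949) and n = (−sin -60.4°, cos -60.4°) = (0.86949, 0.49394). A is at the origin and K lies 34.0 along u from A, so K = 34.0·u = (16.794, -29.563). Tangency of A1 to both parallel lines with radius 7.4 puts Q and N at A ± 7.4·n: Q = (6.4343, 3.6552), N = (-6.4343, -3.6552). Equal radii place H and T the same way about K: H = K + 7.4·n = (23.228, -25.908), T = K − 7.4·n = (10.360, -33.218). Then |AT| = |T − A| = 34.796.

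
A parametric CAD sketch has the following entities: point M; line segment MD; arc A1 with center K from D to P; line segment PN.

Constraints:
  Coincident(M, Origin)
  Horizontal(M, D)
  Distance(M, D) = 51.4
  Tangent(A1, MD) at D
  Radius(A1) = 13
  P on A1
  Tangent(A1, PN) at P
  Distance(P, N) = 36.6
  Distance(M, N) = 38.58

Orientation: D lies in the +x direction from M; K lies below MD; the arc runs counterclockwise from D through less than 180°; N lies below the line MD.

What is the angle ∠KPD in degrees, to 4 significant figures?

64.03°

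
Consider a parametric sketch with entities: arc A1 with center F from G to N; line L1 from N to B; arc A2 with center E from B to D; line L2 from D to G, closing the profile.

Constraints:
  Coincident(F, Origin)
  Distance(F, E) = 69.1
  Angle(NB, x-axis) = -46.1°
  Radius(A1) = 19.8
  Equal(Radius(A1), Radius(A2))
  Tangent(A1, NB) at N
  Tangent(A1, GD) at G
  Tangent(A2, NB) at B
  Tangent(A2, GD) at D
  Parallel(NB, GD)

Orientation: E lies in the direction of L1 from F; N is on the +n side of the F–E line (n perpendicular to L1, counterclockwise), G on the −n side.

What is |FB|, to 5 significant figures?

71.881

Tangency of A1 to both parallel lines with radius 19.8 puts N and G at F ± 19.8·n: N = (14.267, 13.729), G = (-14.267, -13.729). Equal radii place B and D the same way about E: B = E + 19.8·n = (62.181, -36.061), D = E − 19.8·n = (33.647, -63.519). Then |FB| = |B − F| = 71.881.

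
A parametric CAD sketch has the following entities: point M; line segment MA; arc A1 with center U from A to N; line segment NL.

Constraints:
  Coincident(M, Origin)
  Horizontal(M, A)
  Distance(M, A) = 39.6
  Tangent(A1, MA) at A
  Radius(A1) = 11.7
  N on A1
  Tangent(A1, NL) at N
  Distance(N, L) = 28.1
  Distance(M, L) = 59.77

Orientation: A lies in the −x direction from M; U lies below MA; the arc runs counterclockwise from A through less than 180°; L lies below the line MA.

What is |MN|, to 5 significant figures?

52.992

Checks: |UN| = 11.70 ✓; ∠(UN, NL) = 90.00° ✓; |NL| = 28.10 ✓; |ML| = 59.77 ✓.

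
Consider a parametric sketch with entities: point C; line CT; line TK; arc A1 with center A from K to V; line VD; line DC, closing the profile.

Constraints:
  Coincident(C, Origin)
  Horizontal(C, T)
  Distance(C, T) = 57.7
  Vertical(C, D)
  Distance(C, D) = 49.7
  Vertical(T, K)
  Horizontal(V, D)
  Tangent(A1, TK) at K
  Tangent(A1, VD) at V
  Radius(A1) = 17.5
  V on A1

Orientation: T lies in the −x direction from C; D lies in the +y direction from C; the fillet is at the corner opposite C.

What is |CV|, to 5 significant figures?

63.923

C is at the origin; CT is horizontal with |CT| = 57.7 and T on the −x side, so T = (-57.700, 0.0000). C and D share the same x with |CD| = 49.7 and D on the +y side, so D = (0.0000, 49.700). The virtual corner opposite C is at (-57.700, 49.700). Tangency of A1 to TK means the radius AK is perpendicular to TK and since A1 is tangent to VD there, AV ⟂ VD, with radius 17.5, so the center A sits 17.5 in from both sides at A = (-40.200, 32.200). That places the tangent points at K = (-57.700, 32.200) on TK and V = (-40.200, 49.700) on VD. Then |CV| = |V − C| = 63.923.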